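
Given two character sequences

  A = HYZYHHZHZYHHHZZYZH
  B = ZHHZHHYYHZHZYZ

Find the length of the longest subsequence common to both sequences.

One common subsequence of length 11: Z at A[3]=B[1] → H at A[5]=B[2] → H at A[6]=B[3] → Z at A[7]=B[4] → H at A[8]=B[6] → Y at A[10]=B[8] → H at A[11]=B[9] → H at A[13]=B[11] → Z at A[15]=B[12] → Y at A[16]=B[13] → Z at A[17]=B[14]. Since dp[18][14] = 11, nothing longer is possible.

11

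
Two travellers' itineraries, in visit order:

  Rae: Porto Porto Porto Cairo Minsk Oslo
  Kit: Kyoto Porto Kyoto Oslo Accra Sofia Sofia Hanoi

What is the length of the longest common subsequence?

2

Pick Porto (Rae #1, Kit #2), then Oslo (Rae #6, Kit #4); all 2 stops appear in both, in order, and the DP table's final entry dp[6][8] is also 2, so no common subsequence is longer.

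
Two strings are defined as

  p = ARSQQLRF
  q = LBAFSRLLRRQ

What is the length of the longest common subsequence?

4

One common subsequence of length 4: A at p[1]=q[3] → R at p[2]=q[6] → L at p[6]=q[8] → R at p[7]=q[10]. Since dp[8][11] = 4, nothing longer is possible.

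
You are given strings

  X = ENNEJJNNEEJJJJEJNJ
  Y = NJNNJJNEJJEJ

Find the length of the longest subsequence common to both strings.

One common subsequence of length 10: N [2,3]; then N [3,4]; then J [5,5]; then J [6,6]; then N [8,7]; then E [10,8]; then J [13,9]; then J [14,10]; then E [15,11]; then J [18,12]. Since dp[18][12] = 10, nothing longer is possible.

10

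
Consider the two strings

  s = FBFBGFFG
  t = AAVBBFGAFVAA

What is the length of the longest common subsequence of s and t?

One common subsequence of length 4: B at s[2]=t[5], then F at s[3]=t[6], then G at s[5]=t[7], then F at s[6]=t[9]. dp[8][12] = 4 confirms this is the maximum.

4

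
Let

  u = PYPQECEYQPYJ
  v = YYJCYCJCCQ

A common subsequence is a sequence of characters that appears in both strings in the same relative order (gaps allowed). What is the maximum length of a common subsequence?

4

Taking Y (u #2, v #2), then C (u #6, v #4), then Y (u #8, v #5), then Q (u #9, v #10) gives a common subsequence of length 4. dp[12][10] = 4 confirms this is the maximum.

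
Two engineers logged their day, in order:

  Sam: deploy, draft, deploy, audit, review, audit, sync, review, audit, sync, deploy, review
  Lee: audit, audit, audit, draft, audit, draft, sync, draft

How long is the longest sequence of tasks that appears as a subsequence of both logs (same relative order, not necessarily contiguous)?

4

Match audit [4,2], audit [6,3], audit [9,5], sync [10,7] — 4 tasks in the same relative order in both. Since dp[12][8] = 4, nothing longer is possible.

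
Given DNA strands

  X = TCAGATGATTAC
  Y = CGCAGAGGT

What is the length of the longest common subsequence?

6

Let dp[i][j] be the LCS length of the first i bases of X and the first j bases of Y. dp[i][j] = dp[i-1][j-1]+1 when the i-th and j-th bases match, else max(dp[i-1][j], dp[i][j-1]).
    ·  C  G  C  A  G  A  G  G  T
 ·  0  0  0  0  0  0  0  0  0  0
 T  0  0  0  0  0  0  0  0  0  1
 C  0  1  1  1  1  1  1  1  1  1
 A  0  1  1  1  2  2  2  2  2  2
 G  0  1  2  2  2  3  3  3  3  3
 A  0  1  2  2  3  3  4  4  4  4
 T  0  1  2  2  3  3  4  4  4  5
 G  0  1  2  2  3  4  4  5  5  5
 A  0  1  2  2  3  4  5  5  5  5
 T  0  1  2  2  3  4  5  5  5  6
 T  0  1  2  2  3  4  5  5  5  6
 A  0  1  2  2  3  4  5  5  5  6
 C  0  1  2  3  3  4  5  5  5  6
dp[12][9] = 6. One LCS (by backtracking along matches): CAGAGT.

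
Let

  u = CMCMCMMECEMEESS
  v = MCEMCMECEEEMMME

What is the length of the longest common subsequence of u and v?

10

Match M at u[2]=v[1]; then C at u[3]=v[2]; then M at u[4]=v[4]; then C at u[5]=v[5]; then M at u[7]=v[6]; then E at u[8]=v[7]; then C at u[9]=v[8]; then E at u[10]=v[11]; then M at u[11]=v[14]; then E at u[13]=v[15] — 10 characters in the same relative order in both, and the DP table's final entry dp[15][15] is also 10, so no common subsequence is longer.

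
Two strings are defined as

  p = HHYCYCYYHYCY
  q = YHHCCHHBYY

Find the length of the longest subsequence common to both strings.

Let dp[i][j] be the LCS length of the first i characters of p and the first j characters of q. dp[i][j] = dp[i-1][j-1]+1 when the i-th and j-th characters match, else max(dp[i-1][j], dp[i][j-1]).
    ·  Y  H  H  C  C  H  H  B  Y  Y
 ·  0  0  0  0  0  0  0  0  0  0  0
 H  0  0  1  1  1  1  1  1  1  1  1
 H  0  0  1  2  2  2  2  2  2  2  2
 Y  0  1  1  2  2  2  2  2  2  3  3
 C  0  1  1  2  3  3  3  3  3  3  3
 Y  0  1  1  2  3  3  3  3  3  4  4
 C  0  1  1  2  3  4  4  4  4  4  4
 Y  0  1  1  2  3  4  4  4  4  5  5
 Y  0  1  1  2  3  4  4  4  4  5  6
 H  0  1  2  2  3  4  5  5  5  5  6
 Y  0  1  2  2  3  4  5  5  5  6  6
 C  0  1  2  2  3  4  5  5  5  6  6
 Y  0  1  2  2  3  4  5  5  5  6  7
dp[12][10] = 7. One LCS (by backtracking along matches): HHCCHYY.

7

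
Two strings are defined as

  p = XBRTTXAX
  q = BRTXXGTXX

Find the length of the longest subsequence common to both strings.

6

Let dp[i][j] be the LCS length of the first i characters of p and the first j characters of q. dp[i][j] = dp[i-1][j-1]+1 when the i-th and j-th characters match, else max(dp[i-1][j], dp[i][j-1]).
    ·  B  R  T  X  X  G  T  X  X
 ·  0  0  0  0  0  0  0  0  0  0
 X  0  0  0  0  1  1  1  1  1  1
 B  0  1  1  1  1  1  1  1  1  1
 R  0  1  2  2  2  2  2  2  2  2
 T  0  1  2  3  3  3  3  3  3  3
 T  0  1  2  3  3  3  3  4  4  4
 X  0  1  2  3  4  4  4  4  5  5
 A  0  1  2  3  4  4  4  4  5  5
 X  0  1  2  3  4  5  5  5  5  6
dp[8][9] = 6. One LCS (by backtracking along matches): BRTTXX.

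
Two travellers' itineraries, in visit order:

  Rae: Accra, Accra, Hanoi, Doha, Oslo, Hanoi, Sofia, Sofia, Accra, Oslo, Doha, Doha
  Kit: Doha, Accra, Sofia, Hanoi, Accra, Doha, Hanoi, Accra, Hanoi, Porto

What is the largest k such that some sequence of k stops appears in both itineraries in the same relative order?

One common subsequence of length 5: Accra at Rae[1]=Kit[2]; then Accra at Rae[2]=Kit[5]; then Doha at Rae[4]=Kit[6]; then Hanoi at Rae[6]=Kit[7]; then Accra at Rae[9]=Kit[8]. The LCS DP gives dp[12][10] = 5, so this is optimal.

5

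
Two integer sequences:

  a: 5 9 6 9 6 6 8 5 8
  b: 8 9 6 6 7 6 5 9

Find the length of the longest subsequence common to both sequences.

5

Let dp[i][j] be the LCS length of the first i values of a and the first j values of b. dp[i][j] = dp[i-1][j-1]+1 when the i-th and j-th values match, else max(dp[i-1][j], dp[i][j-1]).
    ·  8  9  6  6  7  6  5  9
 ·  0  0  0  0  0  0  0  0  0
 5  0  0  0  0  0  0  0  1  1
 9  0  0  1  1  1  1  1  1  2
 6  0  0  1  2  2  2  2  2  2
 9  0  0  1  2  2  2  2  2  3
 6  0  0  1  2  3  3  3  3  3
 6  0  0  1  2  3  3  4  4  4
 8  0  1  1  2  3  3  4  4  4
 5  0  1  1  2  3  3  4  5  5
 8  0  1  1  2  3  3  4  5  5
dp[9][8] = 5. One LCS (by backtracking along matches): 9, 6, 6, 6, 5.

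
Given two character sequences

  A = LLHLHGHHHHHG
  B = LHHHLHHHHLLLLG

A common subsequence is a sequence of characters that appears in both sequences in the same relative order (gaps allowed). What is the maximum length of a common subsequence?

9

Taking L at A[2]=B[1], H at A[3]=B[2], H at A[5]=B[3], H at A[7]=B[4], H at A[8]=B[6], H at A[9]=B[7], H at A[10]=B[8], H at A[11]=B[9], G at A[12]=B[14] gives a common subsequence of length 9. Since dp[12][14] = 9, nothing longer is possible.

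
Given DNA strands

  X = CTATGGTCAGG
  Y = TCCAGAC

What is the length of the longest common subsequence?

Pick C at X[1]=Y[3]; then A at X[3]=Y[4]; then G at X[5]=Y[5]; then C at X[8]=Y[7]; all 4 bases appear in both, in order. The LCS DP gives dp[11][7] = 4, so this is optimal.

4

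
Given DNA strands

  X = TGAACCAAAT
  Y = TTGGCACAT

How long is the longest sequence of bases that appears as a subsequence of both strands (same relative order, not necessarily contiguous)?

Taking T (X #1, Y #2) → G (X #2, Y #4) → A (X #4, Y #6) → C (X #6, Y #7) → A (X #9, Y #8) → T (X #10, Y #9) gives a common subsequence of length 6. dp[10][9] = 6 confirms this is the maximum.

6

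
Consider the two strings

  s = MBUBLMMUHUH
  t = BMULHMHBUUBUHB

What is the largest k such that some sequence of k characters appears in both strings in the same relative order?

Pick M (s #1, t #2); then U (s #3, t #3); then L (s #5, t #4); then M (s #6, t #6); then U (s #8, t #10); then U (s #10, t #12); then H (s #11, t #13); all 7 characters appear in both, in order. dp[11][14] = 7 confirms this is the maximum.

7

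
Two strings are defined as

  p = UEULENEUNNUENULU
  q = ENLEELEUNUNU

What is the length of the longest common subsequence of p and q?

9

One common subsequence of length 9: E [2,1]; then L [4,3]; then E [5,5]; then E [7,7]; then U [8,8]; then N [10,9]; then U [11,10]; then N [13,11]; then U [16,12], and the DP table's final entry dp[16][12] is also 9, so no common subsequence is longer.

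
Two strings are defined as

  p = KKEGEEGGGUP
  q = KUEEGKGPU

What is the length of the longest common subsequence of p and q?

6

Let dp[i][j] be the LCS length of the first i characters of p and the first j characters of q. dp[i][j] = dp[i-1][j-1]+1 when the i-th and j-th characters match, else max(dp[i-1][j], dp[i][j-1]).
    ·  K  U  E  E  G  K  G  P  U
 ·  0  0  0  0  0  0  0  0  0  0
 K  0  1  1  1  1  1  1  1  1  1
 K  0  1  1  1  1  1  2  2  2  2
 E  0  1  1  2  2  2  2  2  2  2
 G  0  1  1  2  2  3  3  3  3  3
 E  0  1  1  2  3  3  3  3  3  3
 E  0  1  1  2  3  3  3  3  3  3
 G  0  1  1  2  3  4  4  4  4  4
 G  0  1  1  2  3  4  4  5  5  5
 G  0  1  1  2  3  4  4  5  5  5
 U  0  1  2  2  3  4  4  5  5  6
 P  0  1  2  2  3  4  4  5  6  6
dp[11][9] = 6. One LCS (by backtracking along matches): KEEGGU.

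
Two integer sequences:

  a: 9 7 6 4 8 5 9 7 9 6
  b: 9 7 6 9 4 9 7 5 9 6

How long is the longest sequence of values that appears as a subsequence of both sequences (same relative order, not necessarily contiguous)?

Let dp[i][j] be the LCS length of the first i values of a and the first j values of b. dp[i][j] = dp[i-1][j-1]+1 when the i-th and j-th values match, else max(dp[i-1][j], dp[i][j-1]).
    ·  9  7  6  9  4  9  7  5  9  6
 ·  0  0  0  0  0  0  0  0  0  0  0
 9  0  1  1  1  1  1  1  1  1  1  1
 7  0  1  2  2  2  2  2  2  2  2  2
 6  0  1  2  3  3  3  3  3  3  3  3
 4  0  1  2  3  3  4  4  4  4  4  4
 8  0  1  2  3  3  4  4  4  4  4  4
 5  0  1  2  3  3  4  4  4  5  5  5
 9  0  1  2  3  4  4  5  5  5  6  6
 7  0  1  2  3  4  4  5  6  6  6  6
 9  0  1  2  3  4  4  5  6  6  7  7
 6  0  1  2  3  4  4  5  6  6  7  8
dp[10][10] = 8. One LCS (by backtracking along matches): 9, 7, 6, 4, 9, 7, 9, 6.

8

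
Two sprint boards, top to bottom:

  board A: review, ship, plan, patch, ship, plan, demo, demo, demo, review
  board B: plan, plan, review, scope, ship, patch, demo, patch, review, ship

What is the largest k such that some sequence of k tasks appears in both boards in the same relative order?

Pick review [1,3] → ship [2,5] → patch [4,6] → demo [7,7] → review [10,9]; all 5 tasks appear in both, in order. Since dp[10][10] = 5, nothing longer is possible.

5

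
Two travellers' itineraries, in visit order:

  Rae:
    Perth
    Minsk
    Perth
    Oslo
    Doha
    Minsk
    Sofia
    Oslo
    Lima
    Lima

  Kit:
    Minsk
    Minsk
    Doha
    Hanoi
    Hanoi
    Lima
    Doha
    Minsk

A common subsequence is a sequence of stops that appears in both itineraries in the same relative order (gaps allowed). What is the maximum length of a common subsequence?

3

One common subsequence of length 3: Minsk (Rae #2, Kit #2), Doha (Rae #5, Kit #7), Minsk (Rae #6, Kit #8). Since dp[10][8] = 3, nothing longer is possible.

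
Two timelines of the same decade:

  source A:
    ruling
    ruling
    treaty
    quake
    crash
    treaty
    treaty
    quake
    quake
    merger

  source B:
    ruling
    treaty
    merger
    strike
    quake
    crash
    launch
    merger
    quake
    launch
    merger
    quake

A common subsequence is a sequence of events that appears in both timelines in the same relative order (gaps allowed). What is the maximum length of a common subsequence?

Pick ruling at source A[2]=source B[1], treaty at source A[3]=source B[2], quake at source A[4]=source B[5], crash at source A[5]=source B[6], quake at source A[8]=source B[9], quake at source A[9]=source B[12]; all 6 events appear in both, in order. The LCS DP gives dp[10][12] = 6, so this is optimal.

6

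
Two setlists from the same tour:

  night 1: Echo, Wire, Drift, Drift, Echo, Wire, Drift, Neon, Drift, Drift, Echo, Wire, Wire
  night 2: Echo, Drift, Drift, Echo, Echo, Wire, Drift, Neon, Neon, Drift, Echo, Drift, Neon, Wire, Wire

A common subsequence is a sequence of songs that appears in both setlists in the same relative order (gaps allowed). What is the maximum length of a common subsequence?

11

Taking Echo [1,1], Drift [3,2], Drift [4,3], Echo [5,5], Wire [6,6], Drift [7,7], Neon [8,9], Drift [9,10], Drift [10,12], Wire [12,14], Wire [13,15] gives a common subsequence of length 11. Since dp[13][15] = 11, nothing longer is possible.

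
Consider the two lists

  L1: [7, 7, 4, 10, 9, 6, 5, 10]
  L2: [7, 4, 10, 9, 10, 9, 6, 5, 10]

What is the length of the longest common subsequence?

One common subsequence of length 7: 7 [2,1]; then 4 [3,2]; then 10 [4,5]; then 9 [5,6]; then 6 [6,7]; then 5 [7,8]; then 10 [8,9]. dp[8][9] = 7 confirms this is the maximum.

7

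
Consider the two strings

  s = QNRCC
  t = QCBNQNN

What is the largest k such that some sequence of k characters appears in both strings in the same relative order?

Let dp[i][j] be the LCS length of the first i characters of s and the first j characters of t. dp[i][j] = dp[i-1][j-1]+1 when the i-th and j-th characters match, else max(dp[i-1][j], dp[i][j-1]).
    ·  Q  C  B  N  Q  N  N
 ·  0  0  0  0  0  0  0  0
 Q  0  1  1  1  1  1  1  1
 N  0  1  1  1  2  2  2  2
 R  0  1  1  1  2  2  2  2
 C  0  1  2  2  2  2  2  2
 C  0  1  2  2  2  2  2  2
dp[5][7] = 2. One LCS (by backtracking along matches): QN.

2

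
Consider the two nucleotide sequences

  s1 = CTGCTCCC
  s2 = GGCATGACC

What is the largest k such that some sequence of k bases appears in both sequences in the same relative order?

Let dp[i][j] be the LCS length of the first i bases of s1 and the first j bases of s2. dp[i][j] = dp[i-1][j-1]+1 when the i-th and j-th bases match, else max(dp[i-1][j], dp[i][j-1]).
    ·  G  G  C  A  T  G  A  C  C
 ·  0  0  0  0  0  0  0  0  0  0
 C  0  0  0  1  1  1  1  1  1  1
 T  0  0  0  1  1  2  2  2  2  2
 G  0  1  1  1  1  2  3  3  3  3
 C  0  1  1  2  2  2  3  3  4  4
 T  0  1  1  2  2  3  3  3  4  4
 C  0  1  1  2  2  3  3  3  4  5
 C  0  1  1  2  2  3  3  3  4  5
 C  0  1  1  2  2  3  3  3  4  5
dp[8][9] = 5. One LCS (by backtracking along matches): CTGCC.

5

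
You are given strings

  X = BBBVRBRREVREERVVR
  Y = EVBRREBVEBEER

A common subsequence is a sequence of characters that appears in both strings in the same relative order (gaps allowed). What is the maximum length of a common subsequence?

9

Taking V at X[4]=Y[2], B at X[6]=Y[3], R at X[7]=Y[4], R at X[8]=Y[5], E at X[9]=Y[6], V at X[10]=Y[8], E at X[12]=Y[11], E at X[13]=Y[12], R at X[17]=Y[13] gives a common subsequence of length 9. The LCS DP gives dp[17][13] = 9, so this is optimal.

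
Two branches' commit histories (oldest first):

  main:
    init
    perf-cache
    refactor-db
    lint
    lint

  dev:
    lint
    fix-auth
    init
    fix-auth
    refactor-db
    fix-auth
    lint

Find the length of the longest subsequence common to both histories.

Taking init at main[1]=dev[3], then refactor-db at main[3]=dev[5], then lint at main[5]=dev[7] gives a common subsequence of length 3. Since dp[5][7] = 3, nothing longer is possible.

3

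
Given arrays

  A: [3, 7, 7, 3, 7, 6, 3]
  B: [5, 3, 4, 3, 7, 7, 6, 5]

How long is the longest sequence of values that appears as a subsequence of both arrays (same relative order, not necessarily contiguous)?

4

One common subsequence of length 4: 3 at A[1]=B[4], then 7 at A[3]=B[5], then 7 at A[5]=B[6], then 6 at A[6]=B[7]. Since dp[7][8] = 4, nothing longer is possible.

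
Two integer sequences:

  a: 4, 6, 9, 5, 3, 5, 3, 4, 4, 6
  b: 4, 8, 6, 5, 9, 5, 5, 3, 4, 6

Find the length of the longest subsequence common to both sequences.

8

Pick 4 at a[1]=b[1], then 6 at a[2]=b[3], then 9 at a[3]=b[5], then 5 at a[4]=b[6], then 5 at a[6]=b[7], then 3 at a[7]=b[8], then 4 at a[9]=b[9], then 6 at a[10]=b[10]; all 8 values appear in both, in order. The LCS DP gives dp[10][10] = 8, so this is optimal.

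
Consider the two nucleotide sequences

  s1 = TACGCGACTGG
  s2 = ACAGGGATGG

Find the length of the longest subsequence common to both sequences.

Taking A (s1 #2, s2 #1); then C (s1 #3, s2 #2); then G (s1 #4, s2 #5); then G (s1 #6, s2 #6); then A (s1 #7, s2 #7); then T (s1 #9, s2 #8); then G (s1 #10, s2 #9); then G (s1 #11, s2 #10) gives a common subsequence of length 8. Since dp[11][10] = 8, nothing longer is possible.

8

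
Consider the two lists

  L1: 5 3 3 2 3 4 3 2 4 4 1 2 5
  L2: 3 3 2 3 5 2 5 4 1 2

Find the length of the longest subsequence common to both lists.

Pick 3 [2,1] → 3 [3,2] → 2 [4,3] → 3 [5,4] → 2 [8,6] → 4 [10,8] → 1 [11,9] → 2 [12,10]; all 8 values appear in both, in order. The LCS DP gives dp[13][10] = 8, so this is optimal.

8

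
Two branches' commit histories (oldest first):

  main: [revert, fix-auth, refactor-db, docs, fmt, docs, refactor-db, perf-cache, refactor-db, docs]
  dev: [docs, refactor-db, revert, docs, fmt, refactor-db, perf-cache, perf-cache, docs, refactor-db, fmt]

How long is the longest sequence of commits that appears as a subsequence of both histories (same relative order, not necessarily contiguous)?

Pick revert [1,3]; then docs [4,4]; then fmt [5,5]; then refactor-db [7,6]; then perf-cache [8,8]; then refactor-db [9,10]; all 6 commits appear in both, in order. The LCS DP gives dp[10][11] = 6, so this is optimal.

6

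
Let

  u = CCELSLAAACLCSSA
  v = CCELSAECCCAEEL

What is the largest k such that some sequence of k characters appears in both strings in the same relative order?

9

Taking C [1,1]; then C [2,2]; then E [3,3]; then L [4,4]; then S [5,5]; then A [7,6]; then C [10,9]; then C [12,10]; then A [15,11] gives a common subsequence of length 9. The LCS DP gives dp[15][14] = 9, so this is optimal.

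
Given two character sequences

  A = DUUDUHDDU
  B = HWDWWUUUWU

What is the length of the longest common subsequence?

5

Let dp[i][j] be the LCS length of the first i characters of A and the first j characters of B. dp[i][j] = dp[i-1][j-1]+1 when the i-th and j-th characters match, else max(dp[i-1][j], dp[i][j-1]).
    ·  H  W  D  W  W  U  U  U  W  U
 ·  0  0  0  0  0  0  0  0  0  0  0
 D  0  0  0  1  1  1  1  1  1  1  1
 U  0  0  0  1  1  1  2  2  2  2  2
 U  0  0  0  1  1  1  2  3  3  3  3
 D  0  0  0  1  1  1  2  3  3  3  3
 U  0  0  0  1  1  1  2  3  4  4  4
 H  0  1  1  1  1  1  2  3  4  4  4
 D  0  1  1  2  2  2  2  3  4  4  4
 D  0  1  1  2  2  2  2  3  4  4  4
 U  0  1  1  2  2  2  3  3  4  4  5
dp[9][10] = 5. One LCS (by backtracking along matches): DUUUU.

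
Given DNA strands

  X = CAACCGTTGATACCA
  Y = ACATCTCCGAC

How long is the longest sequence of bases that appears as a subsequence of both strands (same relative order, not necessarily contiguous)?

7

One common subsequence of length 7: C [1,2], A [2,3], C [4,7], C [5,8], G [9,9], A [12,10], C [14,11]. Since dp[15][11] = 7, nothing longer is possible.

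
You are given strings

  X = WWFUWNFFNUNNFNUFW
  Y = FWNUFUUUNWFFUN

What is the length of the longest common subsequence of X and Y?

Pick W (X #1, Y #2), F (X #3, Y #5), U (X #4, Y #8), W (X #5, Y #10), F (X #7, Y #11), F (X #8, Y #12), U (X #10, Y #13), N (X #14, Y #14); all 8 characters appear in both, in order. dp[17][14] = 8 confirms this is the maximum.

8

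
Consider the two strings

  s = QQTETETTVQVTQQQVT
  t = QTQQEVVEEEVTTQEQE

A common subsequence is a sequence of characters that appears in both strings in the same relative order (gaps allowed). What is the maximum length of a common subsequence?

One common subsequence of length 8: Q [1,3] → Q [2,4] → E [4,9] → E [6,10] → T [7,12] → T [8,13] → Q [10,14] → Q [13,16], and the DP table's final entry dp[17][17] is also 8, so no common subsequence is longer.

8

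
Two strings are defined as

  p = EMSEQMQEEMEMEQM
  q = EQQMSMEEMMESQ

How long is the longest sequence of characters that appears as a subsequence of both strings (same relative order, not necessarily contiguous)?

Taking E [1,1] → M [2,4] → S [3,5] → M [6,6] → E [8,7] → E [9,8] → M [10,9] → M [12,10] → E [13,11] → Q [14,13] gives a common subsequence of length 10. dp[15][13] = 10 confirms this is the maximum.

10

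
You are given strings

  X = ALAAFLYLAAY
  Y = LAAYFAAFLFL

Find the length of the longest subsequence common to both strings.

6

Pick A at X[1]=Y[3]; then A at X[3]=Y[6]; then A at X[4]=Y[7]; then F at X[5]=Y[8]; then L at X[6]=Y[9]; then L at X[8]=Y[11]; all 6 characters appear in both, in order, and the DP table's final entry dp[11][11] is also 6, so no common subsequence is longer.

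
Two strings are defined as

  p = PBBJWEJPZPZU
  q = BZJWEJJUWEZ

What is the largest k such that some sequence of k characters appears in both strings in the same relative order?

One common subsequence of length 6: B (p #2, q #1), J (p #4, q #3), W (p #5, q #4), E (p #6, q #5), J (p #7, q #7), Z (p #11, q #11), and the DP table's final entry dp[12][11] is also 6, so no common subsequence is longer.

6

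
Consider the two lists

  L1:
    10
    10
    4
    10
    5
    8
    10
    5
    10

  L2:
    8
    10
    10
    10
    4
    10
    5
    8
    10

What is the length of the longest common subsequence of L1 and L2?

7

Pick 10 [1,3] → 10 [2,4] → 4 [3,5] → 10 [4,6] → 5 [5,7] → 8 [6,8] → 10 [9,9]; all 7 values appear in both, in order. dp[9][9] = 7 confirms this is the maximum.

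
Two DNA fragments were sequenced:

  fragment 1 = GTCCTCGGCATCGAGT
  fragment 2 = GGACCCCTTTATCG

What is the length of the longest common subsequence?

9

Match G [1,2]; then C [3,4]; then C [4,5]; then C [6,6]; then C [9,7]; then A [10,11]; then T [11,12]; then C [12,13]; then G [15,14] — 9 bases in the same relative order in both, and the DP table's final entry dp[16][14] is also 9, so no common subsequence is longer.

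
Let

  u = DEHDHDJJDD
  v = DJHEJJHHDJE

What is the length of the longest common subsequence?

6

Match D [1,1], then E [2,4], then H [3,7], then H [5,8], then D [6,9], then J [7,10] — 6 characters in the same relative order in both. Since dp[10][11] = 6, nothing longer is possible.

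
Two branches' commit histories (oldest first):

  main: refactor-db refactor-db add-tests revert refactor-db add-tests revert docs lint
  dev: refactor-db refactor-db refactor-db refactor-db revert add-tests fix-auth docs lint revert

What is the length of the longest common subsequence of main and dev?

Taking refactor-db [1,3], then refactor-db [2,4], then revert [4,5], then add-tests [6,6], then docs [8,8], then lint [9,9] gives a common subsequence of length 6. dp[9][10] = 6 confirms this is the maximum.

6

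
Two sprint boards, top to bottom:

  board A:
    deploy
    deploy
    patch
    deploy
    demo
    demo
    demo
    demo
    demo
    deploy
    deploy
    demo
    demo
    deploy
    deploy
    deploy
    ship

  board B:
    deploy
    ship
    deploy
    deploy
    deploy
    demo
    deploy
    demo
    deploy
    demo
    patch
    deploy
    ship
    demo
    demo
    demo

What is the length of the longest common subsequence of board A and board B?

9

Taking deploy at board A[1]=board B[3]; then deploy at board A[2]=board B[4]; then deploy at board A[4]=board B[5]; then demo at board A[5]=board B[6]; then demo at board A[6]=board B[8]; then demo at board A[7]=board B[10]; then demo at board A[9]=board B[14]; then demo at board A[12]=board B[15]; then demo at board A[13]=board B[16] gives a common subsequence of length 9. Since dp[17][16] = 9, nothing longer is possible.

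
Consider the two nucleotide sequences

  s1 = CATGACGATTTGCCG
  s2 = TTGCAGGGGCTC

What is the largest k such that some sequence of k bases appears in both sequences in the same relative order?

7

Taking C [1,4], A [2,5], G [4,7], G [7,8], G [12,9], C [13,10], C [14,12] gives a common subsequence of length 7. The LCS DP gives dp[15][12] = 7, so this is optimal.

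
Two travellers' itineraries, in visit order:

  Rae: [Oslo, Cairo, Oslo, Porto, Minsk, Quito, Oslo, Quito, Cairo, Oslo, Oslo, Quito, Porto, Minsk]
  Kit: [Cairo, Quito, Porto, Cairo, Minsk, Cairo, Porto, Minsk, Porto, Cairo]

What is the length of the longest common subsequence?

Taking Cairo (Rae #2, Kit #1); then Porto (Rae #4, Kit #3); then Minsk (Rae #5, Kit #5); then Cairo (Rae #9, Kit #6); then Porto (Rae #13, Kit #7); then Minsk (Rae #14, Kit #8) gives a common subsequence of length 6. The LCS DP gives dp[14][10] = 6, so this is optimal.

6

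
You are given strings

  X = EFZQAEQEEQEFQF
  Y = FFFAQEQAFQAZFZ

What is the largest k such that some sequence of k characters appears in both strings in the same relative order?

8

Pick F [2,3], then A [5,4], then Q [7,5], then E [9,6], then Q [10,7], then F [12,9], then Q [13,10], then F [14,13]; all 8 characters appear in both, in order. Since dp[14][14] = 8, nothing longer is possible.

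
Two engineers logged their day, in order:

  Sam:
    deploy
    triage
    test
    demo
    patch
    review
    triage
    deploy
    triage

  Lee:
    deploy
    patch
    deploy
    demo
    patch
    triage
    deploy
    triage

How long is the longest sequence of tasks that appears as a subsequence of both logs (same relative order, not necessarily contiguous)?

Pick deploy (Sam #1, Lee #3) → demo (Sam #4, Lee #4) → patch (Sam #5, Lee #5) → triage (Sam #7, Lee #6) → deploy (Sam #8, Lee #7) → triage (Sam #9, Lee #8); all 6 tasks appear in both, in order. dp[9][8] = 6 confirms this is the maximum.

6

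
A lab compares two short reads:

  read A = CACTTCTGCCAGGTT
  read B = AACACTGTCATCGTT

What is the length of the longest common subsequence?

11

Taking C (read A #1, read B #3); then A (read A #2, read B #4); then C (read A #3, read B #5); then T (read A #4, read B #6); then T (read A #5, read B #8); then C (read A #6, read B #9); then T (read A #7, read B #11); then C (read A #10, read B #12); then G (read A #13, read B #13); then T (read A #14, read B #14); then T (read A #15, read B #15) gives a common subsequence of length 11, and the DP table's final entry dp[15][15] is also 11, so no common subsequence is longer.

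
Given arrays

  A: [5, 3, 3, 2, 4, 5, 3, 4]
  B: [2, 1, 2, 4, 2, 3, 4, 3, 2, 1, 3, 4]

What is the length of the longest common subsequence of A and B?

5

Let dp[i][j] be the LCS length of the first i values of A and the first j values of B. dp[i][j] = dp[i-1][j-1]+1 when the i-th and j-th values match, else max(dp[i-1][j], dp[i][j-1]).
    ·  2  1  2  4  2  3  4  3  2  1  3  4
 ·  0  0  0  0  0  0  0  0  0  0  0  0  0
 5  0  0  0  0  0  0  0  0  0  0  0  0  0
 3  0  0  0  0  0  0  1  1  1  1  1  1  1
 3  0  0  0  0  0  0  1  1  2  2  2  2  2
 2  0  1  1  1  1  1  1  1  2  3  3  3  3
 4  0  1  1  1  2  2  2  2  2  3  3  3  4
 5  0  1  1  1  2  2  2  2  2  3  3  3  4
 3  0  1  1  1  2  2  3  3  3  3  3  4  4
 4  0  1  1  1  2  2  3  4  4  4  4  4  5
dp[8][12] = 5. One LCS (by backtracking along matches): 3, 3, 2, 3, 4.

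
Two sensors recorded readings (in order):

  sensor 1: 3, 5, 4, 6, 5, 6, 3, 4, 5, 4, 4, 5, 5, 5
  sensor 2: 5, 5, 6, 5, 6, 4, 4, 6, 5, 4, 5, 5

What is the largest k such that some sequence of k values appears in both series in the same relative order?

9

Pick 5 (sensor 1 #2, sensor 2 #2) → 6 (sensor 1 #4, sensor 2 #3) → 5 (sensor 1 #5, sensor 2 #4) → 6 (sensor 1 #6, sensor 2 #5) → 4 (sensor 1 #8, sensor 2 #7) → 5 (sensor 1 #9, sensor 2 #9) → 4 (sensor 1 #11, sensor 2 #10) → 5 (sensor 1 #13, sensor 2 #11) → 5 (sensor 1 #14, sensor 2 #12); all 9 values appear in both, in order. dp[14][12] = 9 confirms this is the maximum.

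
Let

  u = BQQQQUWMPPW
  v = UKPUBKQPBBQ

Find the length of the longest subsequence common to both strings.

Taking B at u[1]=v[5], Q at u[2]=v[7], Q at u[5]=v[11] gives a common subsequence of length 3. The LCS DP gives dp[11][11] = 3, so this is optimal.

3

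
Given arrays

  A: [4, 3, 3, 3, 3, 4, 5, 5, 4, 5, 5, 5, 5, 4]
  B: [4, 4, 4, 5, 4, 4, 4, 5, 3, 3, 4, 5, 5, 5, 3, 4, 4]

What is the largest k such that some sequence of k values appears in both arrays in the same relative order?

Taking 4 [1,2]; then 4 [6,3]; then 5 [7,4]; then 5 [8,8]; then 4 [9,11]; then 5 [10,12]; then 5 [11,13]; then 5 [12,14]; then 4 [14,17] gives a common subsequence of length 9, and the DP table's final entry dp[14][17] is also 9, so no common subsequence is longer.

9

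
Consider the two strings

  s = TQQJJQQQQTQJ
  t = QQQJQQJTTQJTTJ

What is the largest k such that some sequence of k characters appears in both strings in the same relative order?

8

Match Q [2,2] → Q [3,3] → J [5,4] → Q [6,5] → Q [7,6] → Q [8,10] → T [10,13] → J [12,14] — 8 characters in the same relative order in both. The LCS DP gives dp[12][14] = 8, so this is optimal.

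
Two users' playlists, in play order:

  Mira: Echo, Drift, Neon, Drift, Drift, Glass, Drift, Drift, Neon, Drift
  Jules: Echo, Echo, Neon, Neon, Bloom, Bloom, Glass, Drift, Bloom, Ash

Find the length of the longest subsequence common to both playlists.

Match Echo (Mira #1, Jules #2); then Neon (Mira #3, Jules #4); then Glass (Mira #6, Jules #7); then Drift (Mira #7, Jules #8) — 4 songs in the same relative order in both. The LCS DP gives dp[10][10] = 4, so this is optimal.

4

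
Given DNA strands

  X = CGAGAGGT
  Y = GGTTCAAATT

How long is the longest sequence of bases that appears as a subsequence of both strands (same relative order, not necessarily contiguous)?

Taking C [1,5], then A [3,7], then A [5,8], then T [8,10] gives a common subsequence of length 4, and the DP table's final entry dp[8][10] is also 4, so no common subsequence is longer.

4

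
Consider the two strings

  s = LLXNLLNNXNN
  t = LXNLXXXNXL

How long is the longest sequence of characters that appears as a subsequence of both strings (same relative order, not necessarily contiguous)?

Let dp[i][j] be the LCS length of the first i characters of s and the first j characters of t. dp[i][j] = dp[i-1][j-1]+1 when the i-th and j-th characters match, else max(dp[i-1][j], dp[i][j-1]).
    ·  L  X  N  L  X  X  X  N  X  L
 ·  0  0  0  0  0  0  0  0  0  0  0
 L  0  1  1  1  1  1  1  1  1  1  1
 L  0  1  1  1  2  2  2  2  2  2  2
 X  0  1  2  2  2  3  3  3  3  3  3
 N  0  1  2  3  3  3  3  3  4  4  4
 L  0  1  2  3  4  4  4  4  4  4  5
 L  0  1  2  3  4  4  4  4  4  4  5
 N  0  1  2  3  4  4  4  4  5  5  5
 N  0  1  2  3  4  4  4  4  5  5  5
 X  0  1  2  3  4  5  5  5  5  6  6
 N  0  1  2  3  4  5  5  5  6  6  6
 N  0  1  2  3  4  5  5  5  6  6  6
dp[11][10] = 6. One LCS (by backtracking along matches): LXNLNX.

6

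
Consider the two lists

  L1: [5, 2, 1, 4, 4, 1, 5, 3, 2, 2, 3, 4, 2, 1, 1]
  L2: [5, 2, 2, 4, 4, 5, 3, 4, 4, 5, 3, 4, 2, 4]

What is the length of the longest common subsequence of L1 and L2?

9

Pick 5 [1,1], 2 [2,3], 4 [4,4], 4 [5,5], 5 [7,6], 3 [8,7], 3 [11,11], 4 [12,12], 2 [13,13]; all 9 values appear in both, in order, and the DP table's final entry dp[15][14] is also 9, so no common subsequence is longer.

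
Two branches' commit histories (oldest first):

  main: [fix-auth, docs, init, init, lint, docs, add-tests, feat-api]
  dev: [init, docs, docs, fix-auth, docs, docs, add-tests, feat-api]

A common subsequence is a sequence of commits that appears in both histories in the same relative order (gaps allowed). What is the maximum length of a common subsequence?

Pick fix-auth at main[1]=dev[4]; then docs at main[2]=dev[5]; then docs at main[6]=dev[6]; then add-tests at main[7]=dev[7]; then feat-api at main[8]=dev[8]; all 5 commits appear in both, in order. Since dp[8][8] = 5, nothing longer is possible.

5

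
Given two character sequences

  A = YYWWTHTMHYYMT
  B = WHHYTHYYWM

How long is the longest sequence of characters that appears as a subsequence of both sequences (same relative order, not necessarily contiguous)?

7

One common subsequence of length 7: W (A #3, B #1); then H (A #6, B #3); then T (A #7, B #5); then H (A #9, B #6); then Y (A #10, B #7); then Y (A #11, B #8); then M (A #12, B #10). dp[13][10] = 7 confirms this is the maximum.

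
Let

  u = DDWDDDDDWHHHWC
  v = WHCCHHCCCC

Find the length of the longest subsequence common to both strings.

Match W (u #9, v #1) → H (u #10, v #2) → H (u #11, v #5) → H (u #12, v #6) → C (u #14, v #10) — 5 characters in the same relative order in both. Since dp[14][10] = 5, nothing longer is possible.

5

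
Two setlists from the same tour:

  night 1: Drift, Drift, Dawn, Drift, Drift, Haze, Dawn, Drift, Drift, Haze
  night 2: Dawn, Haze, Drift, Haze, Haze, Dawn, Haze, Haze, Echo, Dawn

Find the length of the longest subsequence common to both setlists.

5

Pick Dawn (night 1 #3, night 2 #1), Drift (night 1 #4, night 2 #3), Haze (night 1 #6, night 2 #5), Dawn (night 1 #7, night 2 #6), Haze (night 1 #10, night 2 #8); all 5 songs appear in both, in order, and the DP table's final entry dp[10][10] is also 5, so no common subsequence is longer.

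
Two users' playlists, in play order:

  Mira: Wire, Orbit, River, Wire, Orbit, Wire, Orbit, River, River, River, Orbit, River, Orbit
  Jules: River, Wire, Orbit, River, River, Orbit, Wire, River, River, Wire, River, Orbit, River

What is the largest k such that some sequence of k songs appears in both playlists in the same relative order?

Taking Wire at Mira[1]=Jules[2]; then Orbit at Mira[2]=Jules[3]; then River at Mira[3]=Jules[5]; then Orbit at Mira[5]=Jules[6]; then Wire at Mira[6]=Jules[7]; then River at Mira[8]=Jules[8]; then River at Mira[9]=Jules[9]; then River at Mira[10]=Jules[11]; then Orbit at Mira[11]=Jules[12]; then River at Mira[12]=Jules[13] gives a common subsequence of length 10. dp[13][13] = 10 confirms this is the maximum.

10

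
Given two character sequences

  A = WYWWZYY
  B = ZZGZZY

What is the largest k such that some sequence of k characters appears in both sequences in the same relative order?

Taking Z at A[5]=B[5] → Y at A[7]=B[6] gives a common subsequence of length 2. Since dp[7][6] = 2, nothing longer is possible.

2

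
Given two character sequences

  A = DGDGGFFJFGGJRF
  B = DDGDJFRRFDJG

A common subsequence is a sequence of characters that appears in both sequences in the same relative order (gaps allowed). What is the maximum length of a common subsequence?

Match D at A[1]=B[2] → G at A[2]=B[3] → D at A[3]=B[4] → F at A[6]=B[6] → F at A[7]=B[9] → J at A[8]=B[11] → G at A[11]=B[12] — 7 characters in the same relative order in both. The LCS DP gives dp[14][12] = 7, so this is optimal.

7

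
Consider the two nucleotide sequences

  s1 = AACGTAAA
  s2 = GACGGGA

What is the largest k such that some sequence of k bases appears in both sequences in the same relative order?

Let dp[i][j] be the LCS length of the first i bases of s1 and the first j bases of s2. dp[i][j] = dp[i-1][j-1]+1 when the i-th and j-th bases match, else max(dp[i-1][j], dp[i][j-1]).
    ·  G  A  C  G  G  G  A
 ·  0  0  0  0  0  0  0  0
 A  0  0  1  1  1  1  1  1
 A  0  0  1  1  1  1  1  2
 C  0  0  1  2  2  2  2  2
 G  0  1  1  2  3  3  3  3
 T  0  1  1  2  3  3  3  3
 A  0  1  2  2  3  3  3  4
 A  0  1  2  2  3  3  3  4
 A  0  1  2  2  3  3  3  4
dp[8][7] = 4. One LCS (by backtracking along matches): ACGA.

4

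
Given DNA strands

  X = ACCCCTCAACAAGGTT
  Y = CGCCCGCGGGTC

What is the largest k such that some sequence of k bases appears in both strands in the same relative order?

8

Pick C (X #2, Y #1) → C (X #3, Y #3) → C (X #4, Y #4) → C (X #5, Y #5) → C (X #7, Y #7) → G (X #13, Y #9) → G (X #14, Y #10) → T (X #15, Y #11); all 8 bases appear in both, in order. Since dp[16][12] = 8, nothing longer is possible.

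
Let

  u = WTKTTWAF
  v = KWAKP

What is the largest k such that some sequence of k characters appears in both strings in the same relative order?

3

Pick K at u[3]=v[1], W at u[6]=v[2], A at u[7]=v[3]; all 3 characters appear in both, in order, and the DP table's final entry dp[8][5] is also 3, so no common subsequence is longer.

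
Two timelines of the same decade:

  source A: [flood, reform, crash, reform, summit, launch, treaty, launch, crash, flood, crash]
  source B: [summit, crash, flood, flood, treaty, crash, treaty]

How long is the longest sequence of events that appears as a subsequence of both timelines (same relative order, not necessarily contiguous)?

4

One common subsequence of length 4: summit [5,1], crash [9,2], flood [10,4], crash [11,6], and the DP table's final entry dp[11][7] is also 4, so no common subsequence is longer.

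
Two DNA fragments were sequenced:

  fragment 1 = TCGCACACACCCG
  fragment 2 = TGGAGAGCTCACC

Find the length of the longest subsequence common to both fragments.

Pick T (fragment 1 #1, fragment 2 #1) → G (fragment 1 #3, fragment 2 #5) → A (fragment 1 #5, fragment 2 #6) → C (fragment 1 #6, fragment 2 #8) → C (fragment 1 #8, fragment 2 #10) → A (fragment 1 #9, fragment 2 #11) → C (fragment 1 #11, fragment 2 #12) → C (fragment 1 #12, fragment 2 #13); all 8 bases appear in both, in order. The LCS DP gives dp[13][13] = 8, so this is optimal.

8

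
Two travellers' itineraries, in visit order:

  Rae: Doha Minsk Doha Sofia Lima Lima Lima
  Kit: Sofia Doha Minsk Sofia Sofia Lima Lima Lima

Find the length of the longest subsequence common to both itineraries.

6

Pick Doha [1,2], Minsk [2,3], Sofia [4,5], Lima [5,6], Lima [6,7], Lima [7,8]; all 6 stops appear in both, in order. The LCS DP gives dp[7][8] = 6, so this is optimal.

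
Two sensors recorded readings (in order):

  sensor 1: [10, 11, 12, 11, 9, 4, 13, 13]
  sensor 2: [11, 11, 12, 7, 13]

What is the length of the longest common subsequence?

3

Let dp[i][j] be the LCS length of the first i values of sensor 1 and the first j values of sensor 2. dp[i][j] = dp[i-1][j-1]+1 when the i-th and j-th values match, else max(dp[i-1][j], dp[i][j-1]).
    · 11 11 12  7 13
 ·  0  0  0  0  0  0
10  0  0  0  0  0  0
11  0  1  1  1  1  1
12  0  1  1  2  2  2
11  0  1  2  2  2  2
 9  0  1  2  2  2  2
 4  0  1  2  2  2  2
13  0  1  2  2  2  3
13  0  1  2  2  2  3
dp[8][5] = 3. One LCS (by backtracking along matches): 11, 12, 13.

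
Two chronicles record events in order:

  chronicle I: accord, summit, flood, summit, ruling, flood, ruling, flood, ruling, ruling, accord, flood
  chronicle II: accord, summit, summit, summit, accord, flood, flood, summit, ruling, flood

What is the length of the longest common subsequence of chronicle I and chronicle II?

7

Taking accord at chronicle I[1]=chronicle II[1] → summit at chronicle I[2]=chronicle II[3] → summit at chronicle I[4]=chronicle II[4] → flood at chronicle I[6]=chronicle II[6] → flood at chronicle I[8]=chronicle II[7] → ruling at chronicle I[10]=chronicle II[9] → flood at chronicle I[12]=chronicle II[10] gives a common subsequence of length 7. Since dp[12][10] = 7, nothing longer is possible.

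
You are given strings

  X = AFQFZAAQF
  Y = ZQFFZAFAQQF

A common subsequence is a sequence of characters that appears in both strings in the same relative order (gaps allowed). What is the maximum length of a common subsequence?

7

Match F at X[2]=Y[3], F at X[4]=Y[4], Z at X[5]=Y[5], A at X[6]=Y[6], A at X[7]=Y[8], Q at X[8]=Y[10], F at X[9]=Y[11] — 7 characters in the same relative order in both, and the DP table's final entry dp[9][11] is also 7, so no common subsequence is longer.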